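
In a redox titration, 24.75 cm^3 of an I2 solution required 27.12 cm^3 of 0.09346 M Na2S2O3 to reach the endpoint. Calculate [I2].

0.0512 M

n(Na2S2O3) = 0.09346 x 0.02712 = 0.002535 mol.
From the balanced equation, 2 mol Na2S2O3 reacts with 1 mol I2, so n(I2) = 0.002535 x 1/2 = 0.001267 mol.
[I2] = 0.001267 / 0.02475 L = 0.0512 M.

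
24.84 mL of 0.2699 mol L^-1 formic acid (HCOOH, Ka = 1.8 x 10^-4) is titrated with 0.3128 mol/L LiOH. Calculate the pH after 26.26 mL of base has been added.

12.47

n(acid) = 0.2699 x 0.02484 = 0.006704 mol; n(LiOH) added = 0.3128 x 0.02626 = 0.008214 mol.
Base is in excess by 0.008214 - 0.006704 = 0.001510 mol in a total volume of 0.05110 L.
[OH^-] = 0.001510/0.05110 = 0.02955 M, so pOH = 1.53 and pH = 14.00 - 1.53 = 12.47.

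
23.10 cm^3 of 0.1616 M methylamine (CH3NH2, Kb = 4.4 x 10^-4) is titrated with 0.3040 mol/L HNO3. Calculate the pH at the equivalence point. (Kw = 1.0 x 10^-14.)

n(CH3NH2) = 0.1616 x 0.02310 = 0.003733 mol; V(HNO3) at equivalence = 0.003733/0.3040 = 0.01228 L.
At equivalence the base is fully converted to CH3NH3+; total volume = 0.03538 L, so [CH3NH3+] = 0.003733/0.03538 = 0.1055 M.
Ka(CH3NH3+) = Kw/Kb = 1.0e-14 / 4.4 x 10^-4 = 2.27e-11.
[H^+] = sqrt(Ka x [CH3NH3+]) = sqrt(2.27e-11 x 0.1055) = 1.55e-6 M.
pH = -log(1.55e-6) = 5.81.

5.81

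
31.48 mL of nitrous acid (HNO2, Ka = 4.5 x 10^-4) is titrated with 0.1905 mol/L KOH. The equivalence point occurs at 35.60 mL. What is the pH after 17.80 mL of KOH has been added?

3.35

17.80 mL is exactly half the equivalence volume (35.60/2), i.e. the half-equivalence point.
There, n(HA) = n(A^-), so pH = pKa = -log(4.5 x 10^-4) = 3.35.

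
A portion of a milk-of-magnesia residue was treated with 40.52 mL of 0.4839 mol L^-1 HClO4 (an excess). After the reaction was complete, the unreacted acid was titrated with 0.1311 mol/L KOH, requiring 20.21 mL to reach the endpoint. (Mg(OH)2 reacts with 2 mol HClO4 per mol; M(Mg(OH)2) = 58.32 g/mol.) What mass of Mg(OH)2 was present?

0.494 g

Total n(HClO4) added = 0.4839 x 0.04052 = 0.01961 mol.
n(KOH) used = 0.1311 x 0.02021 = 0.002650 mol, which equals the excess n(HClO4).
So n(HClO4) consumed by the sample = 0.01961 - 0.002650 = 0.01696 mol.
n(Mg(OH)2) = 0.01696 / 2 = 0.008479 mol.
mass = 0.008479 mol x 58.32 g/mol = 0.494 g.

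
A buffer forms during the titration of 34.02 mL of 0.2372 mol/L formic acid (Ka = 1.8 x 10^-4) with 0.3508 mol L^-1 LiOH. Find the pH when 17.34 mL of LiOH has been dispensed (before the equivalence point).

4.23

Initial n(HCOOH) = 0.2372 x 0.03402 = 0.008070 mol.
n(LiOH) added = 0.3508 x 0.01734 = 0.006083 mol, converting that many moles of HCOOH to HCOO-.
Remaining n(HCOOH) = 0.001987 mol; n(HCOO-) = 0.006083 mol.
By Henderson-Hasselbalch, pH = pKa + log([A^-]/[HA]) = 3.74 + log(0.006083/0.001987) = 3.74 + (+0.49) = 4.23.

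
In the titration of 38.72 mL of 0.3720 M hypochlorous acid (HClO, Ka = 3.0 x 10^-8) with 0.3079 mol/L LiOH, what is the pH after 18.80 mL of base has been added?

Initial n(HClO) = 0.3720 x 0.03872 = 0.01440 mol.
n(LiOH) added = 0.3079 x 0.01880 = 0.005789 mol, converting that many moles of HClO to ClO-.
Remaining n(HClO) = 0.008615 mol; n(ClO-) = 0.005789 mol.
By Henderson-Hasselbalch, pH = pKa + log([A^-]/[HA]) = 7.52 + log(0.005789/0.008615) = 7.52 + (-0.17) = 7.35.

7.35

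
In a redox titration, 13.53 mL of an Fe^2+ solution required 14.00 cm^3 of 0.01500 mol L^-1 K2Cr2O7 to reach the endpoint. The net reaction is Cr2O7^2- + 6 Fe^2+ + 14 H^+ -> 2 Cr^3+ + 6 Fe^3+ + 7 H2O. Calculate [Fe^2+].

n(K2Cr2O7) = 0.01500 x 0.01400 = 0.0002100 mol.
From the balanced equation, 1 mol K2Cr2O7 reacts with 6 mol Fe^2+, so n(Fe^2+) = 0.0002100 x 6/1 = 0.001260 mol.
[Fe^2+] = 0.001260 / 0.01353 L = 0.0931 M.

0.0931 M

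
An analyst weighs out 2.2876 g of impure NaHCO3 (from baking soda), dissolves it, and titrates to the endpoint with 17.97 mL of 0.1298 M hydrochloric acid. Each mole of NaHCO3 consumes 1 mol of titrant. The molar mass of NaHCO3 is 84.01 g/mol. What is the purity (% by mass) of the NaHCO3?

n(HCl) = 0.1298 x 0.01797 = 0.002333 mol.
n(NaHCO3) = 0.002333 / 1 = 0.002333 mol.
mass of NaHCO3 = 0.002333 x 84.01 = 0.1960 g.
% purity = 0.1960 / 2.2876 x 100 = 8.57%.

8.57%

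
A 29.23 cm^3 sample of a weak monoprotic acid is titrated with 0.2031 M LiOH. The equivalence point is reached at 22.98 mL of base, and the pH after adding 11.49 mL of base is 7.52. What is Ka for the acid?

11.49 mL is half of the equivalence volume, so this is the half-equivalence point where [HA] = [A^-].
At half-equivalence pH = pKa, so pKa = 7.52.
Ka = 10^(-7.52) = 3.0 x 10^-8.

3.0 x 10^-8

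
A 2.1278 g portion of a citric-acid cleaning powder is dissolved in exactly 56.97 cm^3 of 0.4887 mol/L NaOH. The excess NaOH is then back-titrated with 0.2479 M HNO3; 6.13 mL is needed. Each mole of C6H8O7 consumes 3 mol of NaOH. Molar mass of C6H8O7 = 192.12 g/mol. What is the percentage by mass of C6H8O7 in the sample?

79.2%

Total n(NaOH) added = 0.4887 x 0.05697 = 0.02784 mol.
n(HNO3) used = 0.2479 x 0.006130 = 0.001520 mol, which equals the excess n(NaOH).
So n(NaOH) consumed by the sample = 0.02784 - 0.001520 = 0.02632 mol.
n(C6H8O7) = 0.02632 / 3 = 0.008774 mol.
mass C6H8O7 = 0.008774 x 192.12 = 1.686 g, so %C6H8O7 = 1.686/2.1278 x 100 = 79.2%.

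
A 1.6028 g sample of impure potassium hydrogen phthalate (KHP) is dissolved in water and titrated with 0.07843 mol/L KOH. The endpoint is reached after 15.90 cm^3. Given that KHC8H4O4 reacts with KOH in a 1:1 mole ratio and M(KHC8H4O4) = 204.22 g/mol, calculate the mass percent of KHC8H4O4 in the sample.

15.9%

n(KOH) = 0.07843 x 0.01590 = 0.001247 mol.
n(KHC8H4O4) = 0.001247 / 1 = 0.001247 mol.
mass of KHC8H4O4 = 0.001247 x 204.22 = 0.2547 g.
% purity = 0.2547 / 1.6028 x 100 = 15.9%.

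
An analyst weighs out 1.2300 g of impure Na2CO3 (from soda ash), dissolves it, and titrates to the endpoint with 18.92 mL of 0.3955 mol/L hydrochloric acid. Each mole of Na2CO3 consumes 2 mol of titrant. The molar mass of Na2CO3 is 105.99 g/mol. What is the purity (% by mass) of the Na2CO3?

32.2%

n(HCl) = 0.3955 x 0.01892 = 0.007483 mol.
n(Na2CO3) = 0.007483 / 2 = 0.003741 mol.
mass of Na2CO3 = 0.003741 x 105.99 = 0.3966 g.
% purity = 0.3966 / 1.2300 x 100 = 32.2%.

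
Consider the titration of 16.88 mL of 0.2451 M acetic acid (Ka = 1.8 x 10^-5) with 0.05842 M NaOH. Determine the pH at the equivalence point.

n(CH3COOH) = 0.2451 x 0.01688 = 0.004137 mol; V(NaOH) at equivalence = 0.004137/0.05842 = 0.07082 L.
At equivalence all the acid is converted to CH3COO-; total volume = 0.01688 + 0.07082 = 0.08770 L, so [CH3COO-] = 0.004137/0.08770 = 0.04718 M.
Kb = Kw/Ka = 1.0e-14 / 1.8 x 10^-5 = 5.56e-10.
[OH^-] = sqrt(Kb x [CH3COO-]) = sqrt(5.56e-10 x 0.04718) = 5.12e-6 M.
pOH = 5.29, so pH = 14.00 - 5.29 = 8.71.

8.71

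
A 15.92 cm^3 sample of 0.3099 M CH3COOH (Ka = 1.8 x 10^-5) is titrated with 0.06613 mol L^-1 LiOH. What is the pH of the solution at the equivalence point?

8.74

n(CH3COOH) = 0.3099 x 0.01592 = 0.004934 mol; V(LiOH) at equivalence = 0.004934/0.06613 = 0.07460 L.
At equivalence all the acid is converted to CH3COO-; total volume = 0.01592 + 0.07460 = 0.09052 L, so [CH3COO-] = 0.004934/0.09052 = 0.05450 M.
Kb = Kw/Ka = 1.0e-14 / 1.8 x 10^-5 = 5.56e-10.
[OH^-] = sqrt(Kb x [CH3COO-]) = sqrt(5.56e-10 x 0.05450) = 5.50e-6 M.
pOH = 5.26, so pH = 14.00 - 5.26 = 8.74.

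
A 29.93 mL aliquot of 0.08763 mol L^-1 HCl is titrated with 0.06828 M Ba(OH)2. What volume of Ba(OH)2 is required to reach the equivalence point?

n(HCl) = 0.08763 mol/L x 0.02993 L = 0.002623 mol.
The neutralisation is 2 HCl : 1 Ba(OH)2, so n(Ba(OH)2) = 0.002623 x 1/2 = 0.001311 mol.
V(Ba(OH)2) = 0.001311 / 0.06828 = 0.01921 L = 19.2 mL.

19.2 mL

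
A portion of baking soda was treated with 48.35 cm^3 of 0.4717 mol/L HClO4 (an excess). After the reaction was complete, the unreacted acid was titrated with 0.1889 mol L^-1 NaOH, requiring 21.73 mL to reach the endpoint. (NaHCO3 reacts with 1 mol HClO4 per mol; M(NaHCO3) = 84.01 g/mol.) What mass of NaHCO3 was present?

Total n(HClO4) added = 0.4717 x 0.04835 = 0.02281 mol.
n(NaOH) used = 0.1889 x 0.02173 = 0.004105 mol, which equals the excess n(HClO4).
So n(HClO4) consumed by the sample = 0.02281 - 0.004105 = 0.01870 mol.
n(NaHCO3) = 0.01870 / 1 = 0.01870 mol.
mass = 0.01870 mol x 84.01 g/mol = 1.57 g.

1.57 g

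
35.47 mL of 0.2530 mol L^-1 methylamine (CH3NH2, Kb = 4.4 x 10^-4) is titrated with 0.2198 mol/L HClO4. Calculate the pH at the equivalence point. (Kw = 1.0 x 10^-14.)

5.79

n(CH3NH2) = 0.2530 x 0.03547 = 0.008974 mol; V(HClO4) at equivalence = 0.008974/0.2198 = 0.04083 L.
At equivalence the base is fully converted to CH3NH3+; total volume = 0.07630 L, so [CH3NH3+] = 0.008974/0.07630 = 0.1176 M.
Ka(CH3NH3+) = Kw/Kb = 1.0e-14 / 4.4 x 10^-4 = 2.27e-11.
[H^+] = sqrt(Ka x [CH3NH3+]) = sqrt(2.27e-11 x 0.1176) = 1.63e-6 M.
pH = -log(1.63e-6) = 5.79.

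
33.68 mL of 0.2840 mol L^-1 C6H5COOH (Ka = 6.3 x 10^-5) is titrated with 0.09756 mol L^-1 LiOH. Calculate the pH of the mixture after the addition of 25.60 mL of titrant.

3.75

Initial n(C6H5COOH) = 0.2840 x 0.03368 = 0.009565 mol.
n(LiOH) added = 0.09756 x 0.02560 = 0.002498 mol, converting that many moles of C6H5COOH to C6H5COO-.
Remaining n(C6H5COOH) = 0.007068 mol; n(C6H5COO-) = 0.002498 mol.
By Henderson-Hasselbalch, pH = pKa + log([A^-]/[HA]) = 4.20 + log(0.002498/0.007068) = 4.20 + (-0.45) = 3.75.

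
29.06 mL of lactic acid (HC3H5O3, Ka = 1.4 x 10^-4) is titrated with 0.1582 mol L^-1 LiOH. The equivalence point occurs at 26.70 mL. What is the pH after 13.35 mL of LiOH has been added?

13.35 mL is exactly half the equivalence volume (26.70/2), i.e. the half-equivalence point.
There, n(HA) = n(A^-), so pH = pKa = -log(1.4 x 10^-4) = 3.85.

3.85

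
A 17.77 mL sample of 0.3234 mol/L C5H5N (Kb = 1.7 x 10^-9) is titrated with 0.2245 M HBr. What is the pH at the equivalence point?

n(C5H5N) = 0.3234 x 0.01777 = 0.005747 mol; V(HBr) at equivalence = 0.005747/0.2245 = 0.02560 L.
At equivalence the base is fully converted to C5H5NH+; total volume = 0.04337 L, so [C5H5NH+] = 0.005747/0.04337 = 0.1325 M.
Ka(C5H5NH+) = Kw/Kb = 1.0e-14 / 1.7 x 10^-9 = 5.88e-6.
[H^+] = sqrt(Ka x [C5H5NH+]) = sqrt(5.88e-6 x 0.1325) = 0.000883 M.
pH = -log(0.000883) = 3.05.

3.05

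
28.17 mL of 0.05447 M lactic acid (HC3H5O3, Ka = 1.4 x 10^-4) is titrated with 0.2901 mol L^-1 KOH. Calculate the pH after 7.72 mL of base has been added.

n(acid) = 0.05447 x 0.02817 = 0.001534 mol; n(KOH) added = 0.2901 x 0.007720 = 0.002240 mol.
Base is in excess by 0.002240 - 0.001534 = 0.0007052 mol in a total volume of 0.03589 L.
[OH^-] = 0.0007052/0.03589 = 0.01965 M, so pOH = 1.71 and pH = 14.00 - 1.71 = 12.29.

12.29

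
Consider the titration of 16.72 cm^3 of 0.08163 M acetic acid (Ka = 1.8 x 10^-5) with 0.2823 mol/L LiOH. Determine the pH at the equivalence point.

8.77

n(CH3COOH) = 0.08163 x 0.01672 = 0.001365 mol; V(LiOH) at equivalence = 0.001365/0.2823 = 0.004835 L.
At equivalence all the acid is converted to CH3COO-; total volume = 0.01672 + 0.004835 = 0.02155 L, so [CH3COO-] = 0.001365/0.02155 = 0.06332 M.
Kb = Kw/Ka = 1.0e-14 / 1.8 x 10^-5 = 5.56e-10.
[OH^-] = sqrt(Kb x [CH3COO-]) = sqrt(5.56e-10 x 0.06332) = 5.93e-6 M.
pOH = 5.23, so pH = 14.00 - 5.23 = 8.77.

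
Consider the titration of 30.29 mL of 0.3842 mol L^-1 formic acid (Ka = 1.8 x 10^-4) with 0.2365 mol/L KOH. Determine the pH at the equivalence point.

8.46

n(HCOOH) = 0.3842 x 0.03029 = 0.01164 mol; V(KOH) at equivalence = 0.01164/0.2365 = 0.04921 L.
At equivalence all the acid is converted to HCOO-; total volume = 0.03029 + 0.04921 = 0.07950 L, so [HCOO-] = 0.01164/0.07950 = 0.1464 M.
Kb = Kw/Ka = 1.0e-14 / 1.8 x 10^-4 = 5.56e-11.
[OH^-] = sqrt(Kb x [HCOO-]) = sqrt(5.56e-11 x 0.1464) = 2.85e-6 M.
pOH = 5.54, so pH = 14.00 - 5.54 = 8.46.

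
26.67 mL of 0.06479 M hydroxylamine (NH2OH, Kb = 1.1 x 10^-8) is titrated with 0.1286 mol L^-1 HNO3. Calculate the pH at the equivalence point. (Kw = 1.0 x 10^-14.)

3.70

n(NH2OH) = 0.06479 x 0.02667 = 0.001728 mol; V(HNO3) at equivalence = 0.001728/0.1286 = 0.01344 L.
At equivalence the base is fully converted to NH3OH+; total volume = 0.04011 L, so [NH3OH+] = 0.001728/0.04011 = 0.04308 M.
Ka(NH3OH+) = Kw/Kb = 1.0e-14 / 1.1 x 10^-8 = 9.09e-7.
[H^+] = sqrt(Ka x [NH3OH+]) = sqrt(9.09e-7 x 0.04308) = 0.000198 M.
pH = -log(0.000198) = 3.70.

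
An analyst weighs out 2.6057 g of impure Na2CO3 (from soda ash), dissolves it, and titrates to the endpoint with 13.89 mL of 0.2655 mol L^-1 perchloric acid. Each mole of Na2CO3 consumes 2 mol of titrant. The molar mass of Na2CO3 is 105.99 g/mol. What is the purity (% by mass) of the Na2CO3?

7.50%

n(HClO4) = 0.2655 x 0.01389 = 0.003688 mol.
n(Na2CO3) = 0.003688 / 2 = 0.001844 mol.
mass of Na2CO3 = 0.001844 x 105.99 = 0.1954 g.
% purity = 0.1954 / 2.6057 x 100 = 7.50%.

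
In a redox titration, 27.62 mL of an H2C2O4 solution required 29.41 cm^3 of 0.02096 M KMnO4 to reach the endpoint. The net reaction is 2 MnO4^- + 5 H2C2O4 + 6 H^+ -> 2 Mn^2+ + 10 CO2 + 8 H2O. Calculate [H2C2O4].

n(KMnO4) = 0.02096 x 0.02941 = 0.0006164 mol.
From the balanced equation, 2 mol KMnO4 reacts with 5 mol H2C2O4, so n(H2C2O4) = 0.0006164 x 5/2 = 0.001541 mol.
[H2C2O4] = 0.001541 / 0.02762 L = 0.0558 M.

0.0558 M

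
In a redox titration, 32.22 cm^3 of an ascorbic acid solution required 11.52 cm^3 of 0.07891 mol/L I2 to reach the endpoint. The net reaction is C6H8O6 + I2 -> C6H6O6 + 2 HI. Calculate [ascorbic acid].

0.0282 M

n(I2) = 0.07891 x 0.01152 = 0.0009090 mol.
From the balanced equation, 1 mol I2 reacts with 1 mol ascorbic acid, so n(ascorbic acid) = 0.0009090 x 1/1 = 0.0009090 mol.
[ascorbic acid] = 0.0009090 / 0.03222 L = 0.0282 M.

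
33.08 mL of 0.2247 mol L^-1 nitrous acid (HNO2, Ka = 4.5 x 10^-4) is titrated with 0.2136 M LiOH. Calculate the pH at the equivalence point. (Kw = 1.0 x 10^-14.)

n(HNO2) = 0.2247 x 0.03308 = 0.007433 mol; V(LiOH) at equivalence = 0.007433/0.2136 = 0.03480 L.
At equivalence all the acid is converted to NO2-; total volume = 0.03308 + 0.03480 = 0.06788 L, so [NO2-] = 0.007433/0.06788 = 0.1095 M.
Kb = Kw/Ka = 1.0e-14 / 4.5 x 10^-4 = 2.22e-11.
[OH^-] = sqrt(Kb x [NO2-]) = sqrt(2.22e-11 x 0.1095) = 1.56e-6 M.
pOH = 5.81, so pH = 14.00 - 5.81 = 8.19.

8.19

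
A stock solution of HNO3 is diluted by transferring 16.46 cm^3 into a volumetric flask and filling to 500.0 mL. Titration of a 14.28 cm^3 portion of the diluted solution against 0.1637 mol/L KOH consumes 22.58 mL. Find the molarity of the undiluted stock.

n(KOH) = 0.1637 x 0.02258 = 0.003696 mol.
n(HNO3) in the aliquot = 0.003696 mol.
[diluted HNO3] = 0.003696 / 0.01428 = 0.2588 M.
Dilution factor = 500.0/16.46 = 30.38, so [stock] = 0.2588 x 30.38 = 7.86 M.

7.86 M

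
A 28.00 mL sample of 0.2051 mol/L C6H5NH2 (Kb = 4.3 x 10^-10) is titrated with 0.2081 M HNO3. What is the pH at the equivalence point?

2.81

n(C6H5NH2) = 0.2051 x 0.02800 = 0.005743 mol; V(HNO3) at equivalence = 0.005743/0.2081 = 0.02760 L.
At equivalence the base is fully converted to C6H5NH3+; total volume = 0.05560 L, so [C6H5NH3+] = 0.005743/0.05560 = 0.1033 M.
Ka(C6H5NH3+) = Kw/Kb = 1.0e-14 / 4.3 x 10^-10 = 2.33e-5.
[H^+] = sqrt(Ka x [C6H5NH3+]) = sqrt(2.33e-5 x 0.1033) = 0.00155 M.
pH = -log(0.00155) = 2.81.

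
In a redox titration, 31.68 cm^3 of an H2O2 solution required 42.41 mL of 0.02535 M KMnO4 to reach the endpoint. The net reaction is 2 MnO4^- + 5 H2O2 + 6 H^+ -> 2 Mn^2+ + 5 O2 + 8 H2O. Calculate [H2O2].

n(KMnO4) = 0.02535 x 0.04241 = 0.001075 mol.
From the balanced equation, 2 mol KMnO4 reacts with 5 mol H2O2, so n(H2O2) = 0.001075 x 5/2 = 0.002688 mol.
[H2O2] = 0.002688 / 0.03168 L = 0.0848 M.

0.0848 M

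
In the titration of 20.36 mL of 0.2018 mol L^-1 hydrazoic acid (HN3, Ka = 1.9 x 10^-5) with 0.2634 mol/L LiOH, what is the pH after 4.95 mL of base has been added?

Initial n(HN3) = 0.2018 x 0.02036 = 0.004109 mol.
n(LiOH) added = 0.2634 x 0.004950 = 0.001304 mol, converting that many moles of HN3 to N3-.
Remaining n(HN3) = 0.002805 mol; n(N3-) = 0.001304 mol.
By Henderson-Hasselbalch, pH = pKa + log([A^-]/[HA]) = 4.72 + log(0.001304/0.002805) = 4.72 + (-0.33) = 4.39.

4.39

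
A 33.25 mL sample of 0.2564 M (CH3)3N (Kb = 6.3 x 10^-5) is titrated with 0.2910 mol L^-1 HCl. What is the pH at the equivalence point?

5.33

n((CH3)3N) = 0.2564 x 0.03325 = 0.008525 mol; V(HCl) at equivalence = 0.008525/0.2910 = 0.02930 L.
At equivalence the base is fully converted to (CH3)3NH+; total volume = 0.06255 L, so [(CH3)3NH+] = 0.008525/0.06255 = 0.1363 M.
Ka((CH3)3NH+) = Kw/Kb = 1.0e-14 / 6.3 x 10^-5 = 1.59e-10.
[H^+] = sqrt(Ka x [(CH3)3NH+]) = sqrt(1.59e-10 x 0.1363) = 4.65e-6 M.
pH = -log(4.65e-6) = 5.33.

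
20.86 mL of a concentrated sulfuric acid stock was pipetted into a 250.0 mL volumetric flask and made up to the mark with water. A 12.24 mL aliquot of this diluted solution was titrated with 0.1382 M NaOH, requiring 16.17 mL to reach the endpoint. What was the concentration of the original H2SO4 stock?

1.09 M

n(NaOH) = 0.1382 x 0.01617 = 0.002235 mol.
n(H2SO4) in the aliquot = 0.002235 x 1/2 = 0.001117 mol.
[diluted H2SO4] = 0.001117 / 0.01224 = 0.09129 M.
Dilution factor = 250.0/20.86 = 11.98, so [stock] = 0.09129 x 11.98 = 1.09 M.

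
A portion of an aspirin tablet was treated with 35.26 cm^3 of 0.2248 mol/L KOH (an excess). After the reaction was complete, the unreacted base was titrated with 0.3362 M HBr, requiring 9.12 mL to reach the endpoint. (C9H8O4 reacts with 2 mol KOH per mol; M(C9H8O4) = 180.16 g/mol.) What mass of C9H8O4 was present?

0.438 g

Total n(KOH) added = 0.2248 x 0.03526 = 0.007926 mol.
n(HBr) used = 0.3362 x 0.009120 = 0.003066 mol, which equals the excess n(KOH).
So n(KOH) consumed by the sample = 0.007926 - 0.003066 = 0.004860 mol.
n(C9H8O4) = 0.004860 / 2 = 0.002430 mol.
mass = 0.002430 mol x 180.16 g/mol = 0.438 g.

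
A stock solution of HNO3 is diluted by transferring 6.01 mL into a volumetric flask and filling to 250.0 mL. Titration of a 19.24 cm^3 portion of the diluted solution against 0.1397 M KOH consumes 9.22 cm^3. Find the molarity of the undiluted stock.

n(KOH) = 0.1397 x 0.009220 = 0.001288 mol.
n(HNO3) in the aliquot = 0.001288 mol.
[diluted HNO3] = 0.001288 / 0.01924 = 0.06695 M.
Dilution factor = 250.0/6.010 = 41.60, so [stock] = 0.06695 x 41.60 = 2.78 M.

2.78 M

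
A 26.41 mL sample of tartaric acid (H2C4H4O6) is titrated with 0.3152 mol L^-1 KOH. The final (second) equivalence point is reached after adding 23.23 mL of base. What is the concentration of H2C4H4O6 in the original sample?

0.139 M

n(KOH) = 0.3152 x 0.02323 = 0.007322 mol.
At the final (second) equivalence point, 2 mol OH^- react per mol H2C4H4O6, so n(H2C4H4O6) = 0.007322 / 2 = 0.003661 mol.
[H2C4H4O6] = 0.003661 / 0.02641 L = 0.139 M.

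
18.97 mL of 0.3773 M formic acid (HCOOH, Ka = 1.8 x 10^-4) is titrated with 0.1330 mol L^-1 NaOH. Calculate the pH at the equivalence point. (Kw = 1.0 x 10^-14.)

8.37

n(HCOOH) = 0.3773 x 0.01897 = 0.007157 mol; V(NaOH) at equivalence = 0.007157/0.1330 = 0.05381 L.
At equivalence all the acid is converted to HCOO-; total volume = 0.01897 + 0.05381 = 0.07278 L, so [HCOO-] = 0.007157/0.07278 = 0.09834 M.
Kb = Kw/Ka = 1.0e-14 / 1.8 x 10^-4 = 5.56e-11.
[OH^-] = sqrt(Kb x [HCOO-]) = sqrt(5.56e-11 x 0.09834) = 2.34e-6 M.
pOH = 5.63, so pH = 14.00 - 5.63 = 8.37.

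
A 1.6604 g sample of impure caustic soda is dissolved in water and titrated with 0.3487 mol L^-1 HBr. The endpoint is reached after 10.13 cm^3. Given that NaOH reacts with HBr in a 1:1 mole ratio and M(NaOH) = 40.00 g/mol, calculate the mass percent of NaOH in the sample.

8.51%

n(HBr) = 0.3487 x 0.01013 = 0.003532 mol.
n(NaOH) = 0.003532 / 1 = 0.003532 mol.
mass of NaOH = 0.003532 x 40.00 = 0.1413 g.
% purity = 0.1413 / 1.6604 x 100 = 8.51%.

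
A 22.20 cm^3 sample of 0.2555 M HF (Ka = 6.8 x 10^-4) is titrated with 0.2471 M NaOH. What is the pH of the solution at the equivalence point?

n(HF) = 0.2555 x 0.02220 = 0.005672 mol; V(NaOH) at equivalence = 0.005672/0.2471 = 0.02295 L.
At equivalence all the acid is converted to F-; total volume = 0.02220 + 0.02295 = 0.04515 L, so [F-] = 0.005672/0.04515 = 0.1256 M.
Kb = Kw/Ka = 1.0e-14 / 6.8 x 10^-4 = 1.47e-11.
[OH^-] = sqrt(Kb x [F-]) = sqrt(1.47e-11 x 0.1256) = 1.36e-6 M.
pOH = 5.87, so pH = 14.00 - 5.87 = 8.13.

8.13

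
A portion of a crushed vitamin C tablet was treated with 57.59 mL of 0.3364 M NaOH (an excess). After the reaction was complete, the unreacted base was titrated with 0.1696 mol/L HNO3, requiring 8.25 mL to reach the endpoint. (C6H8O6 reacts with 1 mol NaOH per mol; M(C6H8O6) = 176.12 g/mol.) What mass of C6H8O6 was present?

Total n(NaOH) added = 0.3364 x 0.05759 = 0.01937 mol.
n(HNO3) used = 0.1696 x 0.008250 = 0.001399 mol, which equals the excess n(NaOH).
So n(NaOH) consumed by the sample = 0.01937 - 0.001399 = 0.01797 mol.
n(C6H8O6) = 0.01797 / 1 = 0.01797 mol.
mass = 0.01797 mol x 176.12 g/mol = 3.17 g.

3.17 g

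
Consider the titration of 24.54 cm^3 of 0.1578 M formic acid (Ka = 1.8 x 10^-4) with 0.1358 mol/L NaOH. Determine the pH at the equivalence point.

8.30

n(HCOOH) = 0.1578 x 0.02454 = 0.003872 mol; V(NaOH) at equivalence = 0.003872/0.1358 = 0.02852 L.
At equivalence all the acid is converted to HCOO-; total volume = 0.02454 + 0.02852 = 0.05306 L, so [HCOO-] = 0.003872/0.05306 = 0.07299 M.
Kb = Kw/Ka = 1.0e-14 / 1.8 x 10^-4 = 5.56e-11.
[OH^-] = sqrt(Kb x [HCOO-]) = sqrt(5.56e-11 x 0.07299) = 2.01e-6 M.
pOH = 5.70, so pH = 14.00 - 5.70 = 8.30.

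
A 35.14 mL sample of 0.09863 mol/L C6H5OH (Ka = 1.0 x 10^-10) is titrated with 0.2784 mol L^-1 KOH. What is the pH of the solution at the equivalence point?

11.43

n(C6H5OH) = 0.09863 x 0.03514 = 0.003466 mol; V(KOH) at equivalence = 0.003466/0.2784 = 0.01245 L.
At equivalence all the acid is converted to C6H5O-; total volume = 0.03514 + 0.01245 = 0.04759 L, so [C6H5O-] = 0.003466/0.04759 = 0.07283 M.
Kb = Kw/Ka = 1.0e-14 / 1.0 x 10^-10 = 0.000100.
[OH^-] = sqrt(Kb x [C6H5O-]) = sqrt(0.000100 x 0.07283) = 0.00270 M.
pOH = 2.57, so pH = 14.00 - 2.57 = 11.43.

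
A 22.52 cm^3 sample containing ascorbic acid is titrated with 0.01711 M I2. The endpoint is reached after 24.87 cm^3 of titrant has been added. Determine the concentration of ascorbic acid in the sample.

0.0189 M

n(I2) = 0.01711 x 0.02487 = 0.0004255 mol.
From the balanced equation, 1 mol I2 reacts with 1 mol ascorbic acid, so n(ascorbic acid) = 0.0004255 x 1/1 = 0.0004255 mol.
[ascorbic acid] = 0.0004255 / 0.02252 L = 0.0189 M.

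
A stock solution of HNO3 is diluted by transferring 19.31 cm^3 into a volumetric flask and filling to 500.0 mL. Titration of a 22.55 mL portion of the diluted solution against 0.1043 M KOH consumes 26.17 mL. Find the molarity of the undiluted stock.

3.13 M

n(KOH) = 0.1043 x 0.02617 = 0.002730 mol.
n(HNO3) in the aliquot = 0.002730 mol.
[diluted HNO3] = 0.002730 / 0.02255 = 0.1210 M.
Dilution factor = 500.0/19.31 = 25.89, so [stock] = 0.1210 x 25.89 = 3.13 M.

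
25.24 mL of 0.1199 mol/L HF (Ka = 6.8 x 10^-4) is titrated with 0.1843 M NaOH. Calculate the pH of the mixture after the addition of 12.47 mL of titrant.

Initial n(HF) = 0.1199 x 0.02524 = 0.003026 mol.
n(NaOH) added = 0.1843 x 0.01247 = 0.002298 mol, converting that many moles of HF to F-.
Remaining n(HF) = 0.0007281 mol; n(F-) = 0.002298 mol.
By Henderson-Hasselbalch, pH = pKa + log([A^-]/[HA]) = 3.17 + log(0.002298/0.0007281) = 3.17 + (+0.50) = 3.67.

3.67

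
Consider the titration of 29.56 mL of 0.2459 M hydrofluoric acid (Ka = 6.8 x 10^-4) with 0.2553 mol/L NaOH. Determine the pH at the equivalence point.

8.13

n(HF) = 0.2459 x 0.02956 = 0.007269 mol; V(NaOH) at equivalence = 0.007269/0.2553 = 0.02847 L.
At equivalence all the acid is converted to F-; total volume = 0.02956 + 0.02847 = 0.05803 L, so [F-] = 0.007269/0.05803 = 0.1253 M.
Kb = Kw/Ka = 1.0e-14 / 6.8 x 10^-4 = 1.47e-11.
[OH^-] = sqrt(Kb x [F-]) = sqrt(1.47e-11 x 0.1253) = 1.36e-6 M.
pOH = 5.87, so pH = 14.00 - 5.87 = 8.13.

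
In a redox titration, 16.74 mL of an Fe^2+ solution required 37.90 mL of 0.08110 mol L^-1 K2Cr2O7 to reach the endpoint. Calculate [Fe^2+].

1.10 M

n(K2Cr2O7) = 0.08110 x 0.03790 = 0.003074 mol.
From the balanced equation, 1 mol K2Cr2O7 reacts with 6 mol Fe^2+, so n(Fe^2+) = 0.003074 x 6/1 = 0.01844 mol.
[Fe^2+] = 0.01844 / 0.01674 L = 1.10 M.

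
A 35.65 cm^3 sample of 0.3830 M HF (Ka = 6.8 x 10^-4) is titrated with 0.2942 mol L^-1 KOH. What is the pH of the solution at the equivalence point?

8.19

n(HF) = 0.3830 x 0.03565 = 0.01365 mol; V(KOH) at equivalence = 0.01365/0.2942 = 0.04641 L.
At equivalence all the acid is converted to F-; total volume = 0.03565 + 0.04641 = 0.08206 L, so [F-] = 0.01365/0.08206 = 0.1664 M.
Kb = Kw/Ka = 1.0e-14 / 6.8 x 10^-4 = 1.47e-11.
[OH^-] = sqrt(Kb x [F-]) = sqrt(1.47e-11 x 0.1664) = 1.56e-6 M.
pOH = 5.81, so pH = 14.00 - 5.81 = 8.19.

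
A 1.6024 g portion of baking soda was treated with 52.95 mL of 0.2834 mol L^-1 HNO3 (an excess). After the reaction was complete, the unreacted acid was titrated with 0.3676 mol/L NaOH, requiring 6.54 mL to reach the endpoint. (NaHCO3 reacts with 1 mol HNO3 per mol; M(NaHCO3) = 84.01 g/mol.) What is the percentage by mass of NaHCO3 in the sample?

Total n(HNO3) added = 0.2834 x 0.05295 = 0.01501 mol.
n(NaOH) used = 0.3676 x 0.006540 = 0.002404 mol, which equals the excess n(HNO3).
So n(HNO3) consumed by the sample = 0.01501 - 0.002404 = 0.01260 mol.
n(NaHCO3) = 0.01260 / 1 = 0.01260 mol.
mass NaHCO3 = 0.01260 x 84.01 = 1.059 g, so %NaHCO3 = 1.059/1.6024 x 100 = 66.1%.

66.1%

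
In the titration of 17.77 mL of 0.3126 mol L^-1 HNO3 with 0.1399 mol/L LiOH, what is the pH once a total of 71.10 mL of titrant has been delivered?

12.69

n(acid) = 0.3126 x 0.01777 = 0.005555 mol; n(LiOH) added = 0.1399 x 0.07110 = 0.009947 mol.
Base is in excess by 0.009947 - 0.005555 = 0.004392 mol in a total volume of 0.08887 L.
[OH^-] = 0.004392/0.08887 = 0.04942 M, so pOH = 1.31 and pH = 14.00 - 1.31 = 12.69.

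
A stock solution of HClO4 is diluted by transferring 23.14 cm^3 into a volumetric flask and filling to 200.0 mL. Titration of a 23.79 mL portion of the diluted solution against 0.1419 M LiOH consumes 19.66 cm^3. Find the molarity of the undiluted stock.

1.01 M

n(LiOH) = 0.1419 x 0.01966 = 0.002790 mol.
n(HClO4) in the aliquot = 0.002790 mol.
[diluted HClO4] = 0.002790 / 0.02379 = 0.1173 M.
Dilution factor = 200.0/23.14 = 8.643, so [stock] = 0.1173 x 8.643 = 1.01 M.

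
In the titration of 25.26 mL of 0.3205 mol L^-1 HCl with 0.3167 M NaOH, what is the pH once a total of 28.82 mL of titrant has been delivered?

n(acid) = 0.3205 x 0.02526 = 0.008096 mol; n(NaOH) added = 0.3167 x 0.02882 = 0.009127 mol.
Base is in excess by 0.009127 - 0.008096 = 0.001031 mol in a total volume of 0.05408 L.
[OH^-] = 0.001031/0.05408 = 0.01907 M, so pOH = 1.72 and pH = 14.00 - 1.72 = 12.28.

12.28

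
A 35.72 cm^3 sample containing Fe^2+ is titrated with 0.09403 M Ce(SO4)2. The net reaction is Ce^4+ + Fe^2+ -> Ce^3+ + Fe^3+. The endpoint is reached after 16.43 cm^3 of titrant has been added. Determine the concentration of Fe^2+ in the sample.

n(Ce(SO4)2) = 0.09403 x 0.01643 = 0.001545 mol.
From the balanced equation, 1 mol Ce(SO4)2 reacts with 1 mol Fe^2+, so n(Fe^2+) = 0.001545 x 1/1 = 0.001545 mol.
[Fe^2+] = 0.001545 / 0.03572 L = 0.0433 M.

0.0433 M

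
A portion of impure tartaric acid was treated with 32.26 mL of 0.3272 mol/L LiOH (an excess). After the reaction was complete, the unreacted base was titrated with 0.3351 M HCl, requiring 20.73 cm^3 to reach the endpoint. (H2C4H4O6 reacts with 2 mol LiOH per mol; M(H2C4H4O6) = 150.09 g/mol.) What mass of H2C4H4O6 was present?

Total n(LiOH) added = 0.3272 x 0.03226 = 0.01056 mol.
n(HCl) used = 0.3351 x 0.02073 = 0.006947 mol, which equals the excess n(LiOH).
So n(LiOH) consumed by the sample = 0.01056 - 0.006947 = 0.003609 mol.
n(H2C4H4O6) = 0.003609 / 2 = 0.001804 mol.
mass = 0.001804 mol x 150.09 g/mol = 0.271 g.

0.271 g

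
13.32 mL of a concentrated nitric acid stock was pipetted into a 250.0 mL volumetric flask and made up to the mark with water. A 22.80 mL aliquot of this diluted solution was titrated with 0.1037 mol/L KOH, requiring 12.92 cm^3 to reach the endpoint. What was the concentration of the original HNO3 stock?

n(KOH) = 0.1037 x 0.01292 = 0.001340 mol.
n(HNO3) in the aliquot = 0.001340 mol.
[diluted HNO3] = 0.001340 / 0.02280 = 0.05876 M.
Dilution factor = 250.0/13.32 = 18.77, so [stock] = 0.05876 x 18.77 = 1.10 M.

1.10 M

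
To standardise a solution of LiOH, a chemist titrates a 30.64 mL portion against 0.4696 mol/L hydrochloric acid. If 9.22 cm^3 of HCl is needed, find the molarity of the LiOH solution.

n(HCl) delivered = 0.4696 x 0.009220 = 0.004330 mol.
For a 1:1 reaction, n(LiOH) = 0.004330 mol.
[LiOH] = 0.004330 mol / 0.03064 L = 0.141 M.

0.141 M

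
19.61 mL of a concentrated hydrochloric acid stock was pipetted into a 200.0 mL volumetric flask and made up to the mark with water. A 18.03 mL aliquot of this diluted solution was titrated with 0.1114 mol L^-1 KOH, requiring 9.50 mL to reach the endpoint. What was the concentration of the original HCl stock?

n(KOH) = 0.1114 x 0.009500 = 0.001058 mol.
n(HCl) in the aliquot = 0.001058 mol.
[diluted HCl] = 0.001058 / 0.01803 = 0.05870 M.
Dilution factor = 200.0/19.61 = 10.20, so [stock] = 0.05870 x 10.20 = 0.599 M.

0.599 M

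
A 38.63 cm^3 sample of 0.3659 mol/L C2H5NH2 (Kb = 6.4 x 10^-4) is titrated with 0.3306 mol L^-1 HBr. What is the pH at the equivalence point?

5.78

n(C2H5NH2) = 0.3659 x 0.03863 = 0.01413 mol; V(HBr) at equivalence = 0.01413/0.3306 = 0.04275 L.
At equivalence the base is fully converted to C2H5NH3+; total volume = 0.08138 L, so [C2H5NH3+] = 0.01413/0.08138 = 0.1737 M.
Ka(C2H5NH3+) = Kw/Kb = 1.0e-14 / 6.4 x 10^-4 = 1.56e-11.
[H^+] = sqrt(Ka x [C2H5NH3+]) = sqrt(1.56e-11 x 0.1737) = 1.65e-6 M.
pH = -log(1.65e-6) = 5.78.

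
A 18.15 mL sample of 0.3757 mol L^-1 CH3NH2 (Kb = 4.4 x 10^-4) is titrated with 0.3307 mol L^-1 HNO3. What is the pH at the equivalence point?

5.70

n(CH3NH2) = 0.3757 x 0.01815 = 0.006819 mol; V(HNO3) at equivalence = 0.006819/0.3307 = 0.02062 L.
At equivalence the base is fully converted to CH3NH3+; total volume = 0.03877 L, so [CH3NH3+] = 0.006819/0.03877 = 0.1759 M.
Ka(CH3NH3+) = Kw/Kb = 1.0e-14 / 4.4 x 10^-4 = 2.27e-11.
[H^+] = sqrt(Ka x [CH3NH3+]) = sqrt(2.27e-11 x 0.1759) = 2.00e-6 M.
pH = -log(2.00e-6) = 5.70.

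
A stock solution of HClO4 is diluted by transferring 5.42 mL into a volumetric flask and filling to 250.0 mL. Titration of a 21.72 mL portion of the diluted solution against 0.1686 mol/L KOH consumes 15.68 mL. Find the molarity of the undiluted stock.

5.61 M

n(KOH) = 0.1686 x 0.01568 = 0.002644 mol.
n(HClO4) in the aliquot = 0.002644 mol.
[diluted HClO4] = 0.002644 / 0.02172 = 0.1217 M.
Dilution factor = 250.0/5.420 = 46.13, so [stock] = 0.1217 x 46.13 = 5.61 M.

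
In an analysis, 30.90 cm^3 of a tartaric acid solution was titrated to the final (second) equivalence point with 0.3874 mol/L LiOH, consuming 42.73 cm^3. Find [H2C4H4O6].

0.268 M

n(LiOH) = 0.3874 x 0.04273 = 0.01655 mol.
At the final (second) equivalence point, 2 mol OH^- react per mol H2C4H4O6, so n(H2C4H4O6) = 0.01655 / 2 = 0.008277 mol.
[H2C4H4O6] = 0.008277 / 0.03090 L = 0.268 M.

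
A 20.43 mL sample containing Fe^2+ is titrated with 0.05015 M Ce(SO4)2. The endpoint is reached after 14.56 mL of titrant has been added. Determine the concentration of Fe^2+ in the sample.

0.0357 M

n(Ce(SO4)2) = 0.05015 x 0.01456 = 0.0007302 mol.
From the balanced equation, 1 mol Ce(SO4)2 reacts with 1 mol Fe^2+, so n(Fe^2+) = 0.0007302 x 1/1 = 0.0007302 mol.
[Fe^2+] = 0.0007302 / 0.02043 L = 0.0357 M.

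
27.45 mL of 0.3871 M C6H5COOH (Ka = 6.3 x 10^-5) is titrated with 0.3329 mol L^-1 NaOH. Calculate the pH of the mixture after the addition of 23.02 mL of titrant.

4.61

Initial n(C6H5COOH) = 0.3871 x 0.02745 = 0.01063 mol.
n(NaOH) added = 0.3329 x 0.02302 = 0.007663 mol, converting that many moles of C6H5COOH to C6H5COO-.
Remaining n(C6H5COOH) = 0.002963 mol; n(C6H5COO-) = 0.007663 mol.
By Henderson-Hasselbalch, pH = pKa + log([A^-]/[HA]) = 4.20 + log(0.007663/0.002963) = 4.20 + (+0.41) = 4.61.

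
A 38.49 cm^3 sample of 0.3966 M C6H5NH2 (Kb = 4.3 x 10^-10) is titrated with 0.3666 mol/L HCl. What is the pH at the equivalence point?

2.68

n(C6H5NH2) = 0.3966 x 0.03849 = 0.01527 mol; V(HCl) at equivalence = 0.01527/0.3666 = 0.04164 L.
At equivalence the base is fully converted to C6H5NH3+; total volume = 0.08013 L, so [C6H5NH3+] = 0.01527/0.08013 = 0.1905 M.
Ka(C6H5NH3+) = Kw/Kb = 1.0e-14 / 4.3 x 10^-10 = 2.33e-5.
[H^+] = sqrt(Ka x [C6H5NH3+]) = sqrt(2.33e-5 x 0.1905) = 0.00210 M.
pH = -log(0.00210) = 2.68.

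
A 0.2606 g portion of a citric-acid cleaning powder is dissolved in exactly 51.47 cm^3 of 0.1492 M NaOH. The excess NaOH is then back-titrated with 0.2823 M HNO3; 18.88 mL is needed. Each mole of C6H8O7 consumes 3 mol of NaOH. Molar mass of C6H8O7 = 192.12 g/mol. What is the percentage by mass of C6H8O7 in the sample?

Total n(NaOH) added = 0.1492 x 0.05147 = 0.007679 mol.
n(HNO3) used = 0.2823 x 0.01888 = 0.005330 mol, which equals the excess n(NaOH).
So n(NaOH) consumed by the sample = 0.007679 - 0.005330 = 0.002350 mol.
n(C6H8O7) = 0.002350 / 3 = 0.0007832 mol.
mass C6H8O7 = 0.0007832 x 192.12 = 0.1505 g, so %C6H8O7 = 0.1505/0.2606 x 100 = 57.7%.

57.7%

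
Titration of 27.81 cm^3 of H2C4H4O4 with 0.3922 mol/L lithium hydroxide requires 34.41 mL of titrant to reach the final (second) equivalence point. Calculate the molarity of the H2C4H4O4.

n(LiOH) = 0.3922 x 0.03441 = 0.01350 mol.
At the final (second) equivalence point, 2 mol OH^- react per mol H2C4H4O4, so n(H2C4H4O4) = 0.01350 / 2 = 0.006748 mol.
[H2C4H4O4] = 0.006748 / 0.02781 L = 0.243 M.

0.243 M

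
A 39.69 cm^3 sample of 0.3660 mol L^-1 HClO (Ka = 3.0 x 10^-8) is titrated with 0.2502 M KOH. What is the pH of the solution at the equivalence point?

10.35

n(HClO) = 0.3660 x 0.03969 = 0.01453 mol; V(KOH) at equivalence = 0.01453/0.2502 = 0.05806 L.
At equivalence all the acid is converted to ClO-; total volume = 0.03969 + 0.05806 = 0.09775 L, so [ClO-] = 0.01453/0.09775 = 0.1486 M.
Kb = Kw/Ka = 1.0e-14 / 3.0 x 10^-8 = 3.33e-7.
[OH^-] = sqrt(Kb x [ClO-]) = sqrt(3.33e-7 x 0.1486) = 0.000223 M.
pOH = 3.65, so pH = 14.00 - 3.65 = 10.35.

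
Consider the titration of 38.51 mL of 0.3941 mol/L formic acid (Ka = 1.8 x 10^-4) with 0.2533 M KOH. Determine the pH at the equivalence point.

8.47

n(HCOOH) = 0.3941 x 0.03851 = 0.01518 mol; V(KOH) at equivalence = 0.01518/0.2533 = 0.05992 L.
At equivalence all the acid is converted to HCOO-; total volume = 0.03851 + 0.05992 = 0.09843 L, so [HCOO-] = 0.01518/0.09843 = 0.1542 M.
Kb = Kw/Ka = 1.0e-14 / 1.8 x 10^-4 = 5.56e-11.
[OH^-] = sqrt(Kb x [HCOO-]) = sqrt(5.56e-11 x 0.1542) = 2.93e-6 M.
pOH = 5.53, so pH = 14.00 - 5.53 = 8.47.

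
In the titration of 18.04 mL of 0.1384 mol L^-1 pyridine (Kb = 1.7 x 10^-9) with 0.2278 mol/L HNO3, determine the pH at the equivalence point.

3.15

n(C5H5N) = 0.1384 x 0.01804 = 0.002497 mol; V(HNO3) at equivalence = 0.002497/0.2278 = 0.01096 L.
At equivalence the base is fully converted to C5H5NH+; total volume = 0.02900 L, so [C5H5NH+] = 0.002497/0.02900 = 0.08609 M.
Ka(C5H5NH+) = Kw/Kb = 1.0e-14 / 1.7 x 10^-9 = 5.88e-6.
[H^+] = sqrt(Ka x [C5H5NH+]) = sqrt(5.88e-6 x 0.08609) = 0.000712 M.
pH = -log(0.000712) = 3.15.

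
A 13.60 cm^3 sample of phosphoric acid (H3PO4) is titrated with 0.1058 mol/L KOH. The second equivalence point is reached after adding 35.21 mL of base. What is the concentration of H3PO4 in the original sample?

0.137 M

n(KOH) = 0.1058 x 0.03521 = 0.003725 mol.
At the second equivalence point, 2 mol OH^- react per mol H3PO4, so n(H3PO4) = 0.003725 / 2 = 0.001863 mol.
[H3PO4] = 0.001863 / 0.01360 L = 0.137 M.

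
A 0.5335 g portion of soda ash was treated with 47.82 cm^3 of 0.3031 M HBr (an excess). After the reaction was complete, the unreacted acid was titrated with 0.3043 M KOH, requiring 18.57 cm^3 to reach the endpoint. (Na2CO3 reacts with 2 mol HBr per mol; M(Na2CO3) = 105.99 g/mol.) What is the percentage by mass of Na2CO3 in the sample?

87.8%

Total n(HBr) added = 0.3031 x 0.04782 = 0.01449 mol.
n(KOH) used = 0.3043 x 0.01857 = 0.005651 mol, which equals the excess n(HBr).
So n(HBr) consumed by the sample = 0.01449 - 0.005651 = 0.008843 mol.
n(Na2CO3) = 0.008843 / 2 = 0.004422 mol.
mass Na2CO3 = 0.004422 x 105.99 = 0.4687 g, so %Na2CO3 = 0.4687/0.5335 x 100 = 87.8%.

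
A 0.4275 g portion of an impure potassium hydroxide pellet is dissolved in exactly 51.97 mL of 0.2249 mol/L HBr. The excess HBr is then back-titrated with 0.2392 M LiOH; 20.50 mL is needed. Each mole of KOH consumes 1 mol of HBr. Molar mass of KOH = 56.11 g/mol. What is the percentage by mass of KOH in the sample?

Total n(HBr) added = 0.2249 x 0.05197 = 0.01169 mol.
n(LiOH) used = 0.2392 x 0.02050 = 0.004904 mol, which equals the excess n(HBr).
So n(HBr) consumed by the sample = 0.01169 - 0.004904 = 0.006784 mol.
n(KOH) = 0.006784 / 1 = 0.006784 mol.
mass KOH = 0.006784 x 56.11 = 0.3807 g, so %KOH = 0.3807/0.4275 x 100 = 89.0%.

89.0%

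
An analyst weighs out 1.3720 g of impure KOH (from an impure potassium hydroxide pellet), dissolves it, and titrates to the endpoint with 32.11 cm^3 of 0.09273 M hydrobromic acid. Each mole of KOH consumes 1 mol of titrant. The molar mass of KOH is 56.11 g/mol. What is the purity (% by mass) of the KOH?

n(HBr) = 0.09273 x 0.03211 = 0.002978 mol.
n(KOH) = 0.002978 / 1 = 0.002978 mol.
mass of KOH = 0.002978 x 56.11 = 0.1671 g.
% purity = 0.1671 / 1.3720 x 100 = 12.2%.

12.2%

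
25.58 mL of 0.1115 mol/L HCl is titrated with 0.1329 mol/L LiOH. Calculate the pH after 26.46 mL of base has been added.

12.11

n(acid) = 0.1115 x 0.02558 = 0.002852 mol; n(LiOH) added = 0.1329 x 0.02646 = 0.003517 mol.
Base is in excess by 0.003517 - 0.002852 = 0.0006644 mol in a total volume of 0.05204 L.
[OH^-] = 0.0006644/0.05204 = 0.01277 M, so pOH = 1.89 and pH = 14.00 - 1.89 = 12.11.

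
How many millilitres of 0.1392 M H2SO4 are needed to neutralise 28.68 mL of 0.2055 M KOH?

n(KOH) = 0.2055 mol/L x 0.02868 L = 0.005894 mol.
The neutralisation is 2 KOH : 1 H2SO4, so n(H2SO4) = 0.005894 x 1/2 = 0.002947 mol.
V(H2SO4) = 0.002947 / 0.1392 = 0.02117 L = 21.2 mL.

21.2 mL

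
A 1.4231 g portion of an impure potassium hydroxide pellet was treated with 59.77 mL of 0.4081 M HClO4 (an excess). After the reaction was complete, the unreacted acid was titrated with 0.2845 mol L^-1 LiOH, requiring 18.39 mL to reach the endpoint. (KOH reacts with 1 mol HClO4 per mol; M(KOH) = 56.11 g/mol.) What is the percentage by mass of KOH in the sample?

75.5%

Total n(HClO4) added = 0.4081 x 0.05977 = 0.02439 mol.
n(LiOH) used = 0.2845 x 0.01839 = 0.005232 mol, which equals the excess n(HClO4).
So n(HClO4) consumed by the sample = 0.02439 - 0.005232 = 0.01916 mol.
n(KOH) = 0.01916 / 1 = 0.01916 mol.
mass KOH = 0.01916 x 56.11 = 1.075 g, so %KOH = 1.075/1.4231 x 100 = 75.5%.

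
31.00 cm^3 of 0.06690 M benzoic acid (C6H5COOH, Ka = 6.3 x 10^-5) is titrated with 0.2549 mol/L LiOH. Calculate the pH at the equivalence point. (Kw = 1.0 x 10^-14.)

n(C6H5COOH) = 0.06690 x 0.03100 = 0.002074 mol; V(LiOH) at equivalence = 0.002074/0.2549 = 0.008136 L.
At equivalence all the acid is converted to C6H5COO-; total volume = 0.03100 + 0.008136 = 0.03914 L, so [C6H5COO-] = 0.002074/0.03914 = 0.05299 M.
Kb = Kw/Ka = 1.0e-14 / 6.3 x 10^-5 = 1.59e-10.
[OH^-] = sqrt(Kb x [C6H5COO-]) = sqrt(1.59e-10 x 0.05299) = 2.90e-6 M.
pOH = 5.54, so pH = 14.00 - 5.54 = 8.46.

8.46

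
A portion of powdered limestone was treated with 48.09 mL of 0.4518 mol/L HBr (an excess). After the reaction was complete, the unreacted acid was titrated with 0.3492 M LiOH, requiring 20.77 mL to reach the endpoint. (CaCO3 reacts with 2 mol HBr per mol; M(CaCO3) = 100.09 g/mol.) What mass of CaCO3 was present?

0.724 g

Total n(HBr) added = 0.4518 x 0.04809 = 0.02173 mol.
n(LiOH) used = 0.3492 x 0.02077 = 0.007253 mol, which equals the excess n(HBr).
So n(HBr) consumed by the sample = 0.02173 - 0.007253 = 0.01447 mol.
n(CaCO3) = 0.01447 / 2 = 0.007237 mol.
mass = 0.007237 mol x 100.09 g/mol = 0.724 g.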